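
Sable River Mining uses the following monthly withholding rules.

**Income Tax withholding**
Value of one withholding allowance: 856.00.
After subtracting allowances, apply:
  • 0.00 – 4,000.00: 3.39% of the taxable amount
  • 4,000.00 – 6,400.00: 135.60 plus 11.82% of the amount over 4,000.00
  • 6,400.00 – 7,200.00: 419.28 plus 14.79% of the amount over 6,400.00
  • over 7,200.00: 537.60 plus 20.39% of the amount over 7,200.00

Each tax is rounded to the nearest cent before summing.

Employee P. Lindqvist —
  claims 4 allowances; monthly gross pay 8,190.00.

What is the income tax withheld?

Income Tax: taxable = 8,190.00 − 4×856.00 = 4,766.00
  135.60 + 11.82% × (4,766.00 − 4,000.00) = 135.60 + 11.82% × 766.00 = 226.14

226.14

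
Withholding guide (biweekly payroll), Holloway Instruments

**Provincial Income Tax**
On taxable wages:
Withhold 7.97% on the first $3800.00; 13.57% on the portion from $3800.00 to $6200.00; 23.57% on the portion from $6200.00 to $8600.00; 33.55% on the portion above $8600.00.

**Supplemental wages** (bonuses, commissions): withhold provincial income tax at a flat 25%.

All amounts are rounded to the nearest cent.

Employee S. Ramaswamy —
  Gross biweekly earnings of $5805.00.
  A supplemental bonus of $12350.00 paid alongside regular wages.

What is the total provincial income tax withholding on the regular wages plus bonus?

$3662.44

Provincial Income Tax: taxable = $5805.00
  $302.86 + 13.57% × ($5805.00 − $3800.00) = $302.86 + 13.57% × $2005.00 = $574.94
Supplemental (25% flat on bonus): 25% × $12350.00 = $3087.50
Total provincial income tax: $574.94 + $3087.50 = $3662.44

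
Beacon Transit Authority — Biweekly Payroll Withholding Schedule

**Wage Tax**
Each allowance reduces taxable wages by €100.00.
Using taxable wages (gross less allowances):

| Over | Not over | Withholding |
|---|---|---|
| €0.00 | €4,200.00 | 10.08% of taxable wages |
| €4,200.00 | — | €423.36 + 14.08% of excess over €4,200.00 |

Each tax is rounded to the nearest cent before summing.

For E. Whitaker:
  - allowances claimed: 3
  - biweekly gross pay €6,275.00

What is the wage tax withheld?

€673.28

Wage Tax: taxable = €6,275.00 − 3×€100.00 = €5,975.00
  €423.36 + 14.08% × (€5,975.00 − €4,200.00) = €423.36 + 14.08% × €1,775.00 = €673.28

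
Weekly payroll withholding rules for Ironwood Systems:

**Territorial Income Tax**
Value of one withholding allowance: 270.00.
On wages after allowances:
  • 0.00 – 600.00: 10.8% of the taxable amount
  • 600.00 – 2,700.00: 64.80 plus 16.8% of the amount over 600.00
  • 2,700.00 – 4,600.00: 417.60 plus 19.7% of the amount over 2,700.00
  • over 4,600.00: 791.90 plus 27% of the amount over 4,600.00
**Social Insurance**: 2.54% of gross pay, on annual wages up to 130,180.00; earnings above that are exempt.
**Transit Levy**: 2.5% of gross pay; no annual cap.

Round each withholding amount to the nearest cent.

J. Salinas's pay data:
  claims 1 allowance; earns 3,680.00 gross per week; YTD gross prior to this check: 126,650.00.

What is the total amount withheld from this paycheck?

Territorial Income Tax: taxable = 3,680.00 − 1×270.00 = 3,410.00
  417.60 + 19.7% × (3,410.00 − 2,700.00) = 417.60 + 19.7% × 710.00 = 557.47
Social Insurance: cap 130,180.00 − YTD 126,650.00 = 3,530.00 subject; 2.54% × 3,530.00 = 89.66
Transit Levy: 2.5% × 3,680.00 = 92.00
Total: 557.47 + 89.66 + 92.00 = 739.13

739.13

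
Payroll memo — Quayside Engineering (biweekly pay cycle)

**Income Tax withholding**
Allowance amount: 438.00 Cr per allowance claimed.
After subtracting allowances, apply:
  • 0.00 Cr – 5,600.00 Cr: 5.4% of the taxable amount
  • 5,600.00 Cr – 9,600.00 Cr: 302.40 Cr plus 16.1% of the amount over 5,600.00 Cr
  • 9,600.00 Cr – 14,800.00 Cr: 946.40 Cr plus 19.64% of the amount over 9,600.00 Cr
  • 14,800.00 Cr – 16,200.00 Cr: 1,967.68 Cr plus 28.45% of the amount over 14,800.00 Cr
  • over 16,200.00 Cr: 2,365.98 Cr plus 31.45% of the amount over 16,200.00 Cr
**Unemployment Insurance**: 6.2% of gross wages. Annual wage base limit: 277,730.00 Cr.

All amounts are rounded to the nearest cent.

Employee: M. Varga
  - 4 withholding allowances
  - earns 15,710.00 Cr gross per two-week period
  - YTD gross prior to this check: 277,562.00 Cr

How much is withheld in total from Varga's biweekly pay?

1,812.73 Cr

Income Tax: taxable = 15,710.00 Cr − 4×438.00 Cr = 13,958.00 Cr
  946.40 Cr + 19.64% × (13,958.00 Cr − 9,600.00 Cr) = 946.40 Cr + 19.64% × 4,358.00 Cr = 1,802.31 Cr
Unemployment Insurance: cap 277,730.00 Cr − YTD 277,562.00 Cr = 168.00 Cr subject; 6.2% × 168.00 Cr = 10.42 Cr
Total: 1,802.31 Cr + 10.42 Cr = 1,812.73 Cr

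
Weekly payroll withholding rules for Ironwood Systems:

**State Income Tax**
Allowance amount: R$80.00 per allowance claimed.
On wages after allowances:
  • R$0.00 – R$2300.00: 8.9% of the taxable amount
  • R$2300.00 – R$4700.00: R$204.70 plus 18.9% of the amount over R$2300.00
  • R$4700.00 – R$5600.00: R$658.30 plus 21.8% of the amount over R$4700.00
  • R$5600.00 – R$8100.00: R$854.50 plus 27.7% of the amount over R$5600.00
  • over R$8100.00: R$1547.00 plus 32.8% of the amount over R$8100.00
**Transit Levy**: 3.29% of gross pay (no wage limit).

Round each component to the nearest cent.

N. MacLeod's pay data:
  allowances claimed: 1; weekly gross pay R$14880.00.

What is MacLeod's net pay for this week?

R$10645.85

State Income Tax: taxable = R$14880.00 − 1×R$80.00 = R$14800.00
  R$1547.00 + 32.8% × (R$14800.00 − R$8100.00) = R$1547.00 + 32.8% × R$6700.00 = R$3744.60
Transit Levy: 3.29% × R$14880.00 = R$489.55
Total withheld: R$3744.60 + R$489.55 = R$4234.15
Net pay: R$14880.00 − R$4234.15 = R$10645.85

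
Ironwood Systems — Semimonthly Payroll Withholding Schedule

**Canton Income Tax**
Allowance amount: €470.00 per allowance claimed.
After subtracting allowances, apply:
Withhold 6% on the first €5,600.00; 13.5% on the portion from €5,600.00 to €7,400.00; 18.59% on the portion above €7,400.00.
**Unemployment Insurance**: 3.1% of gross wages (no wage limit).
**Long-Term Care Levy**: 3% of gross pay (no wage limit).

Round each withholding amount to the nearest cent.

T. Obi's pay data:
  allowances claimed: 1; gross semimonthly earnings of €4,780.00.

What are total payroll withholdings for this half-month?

Canton Income Tax: taxable = €4,780.00 − 1×€470.00 = €4,310.00
  6% × €4,310.00 = €258.60
Unemployment Insurance: 3.1% × €4,780.00 = €148.18
Long-Term Care Levy: 3% × €4,780.00 = €143.40
Total: €258.60 + €148.18 + €143.40 = €550.18

€550.18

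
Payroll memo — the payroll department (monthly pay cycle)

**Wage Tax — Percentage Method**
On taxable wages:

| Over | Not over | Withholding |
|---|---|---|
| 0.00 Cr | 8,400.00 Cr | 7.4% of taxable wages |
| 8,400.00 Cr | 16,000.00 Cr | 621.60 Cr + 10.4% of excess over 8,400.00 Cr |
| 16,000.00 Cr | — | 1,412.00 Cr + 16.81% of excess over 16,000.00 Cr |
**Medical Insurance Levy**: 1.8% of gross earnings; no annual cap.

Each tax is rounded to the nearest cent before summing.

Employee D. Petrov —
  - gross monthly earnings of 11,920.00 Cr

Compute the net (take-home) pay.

Wage Tax: taxable = 11,920.00 Cr
  621.60 Cr + 10.4% × (11,920.00 Cr − 8,400.00 Cr) = 621.60 Cr + 10.4% × 3,520.00 Cr = 987.68 Cr
Medical Insurance Levy: 1.8% × 11,920.00 Cr = 214.56 Cr
Total withheld: 987.68 Cr + 214.56 Cr = 1,202.24 Cr
Net pay: 11,920.00 Cr − 1,202.24 Cr = 10,717.76 Cr

10,717.76 Cr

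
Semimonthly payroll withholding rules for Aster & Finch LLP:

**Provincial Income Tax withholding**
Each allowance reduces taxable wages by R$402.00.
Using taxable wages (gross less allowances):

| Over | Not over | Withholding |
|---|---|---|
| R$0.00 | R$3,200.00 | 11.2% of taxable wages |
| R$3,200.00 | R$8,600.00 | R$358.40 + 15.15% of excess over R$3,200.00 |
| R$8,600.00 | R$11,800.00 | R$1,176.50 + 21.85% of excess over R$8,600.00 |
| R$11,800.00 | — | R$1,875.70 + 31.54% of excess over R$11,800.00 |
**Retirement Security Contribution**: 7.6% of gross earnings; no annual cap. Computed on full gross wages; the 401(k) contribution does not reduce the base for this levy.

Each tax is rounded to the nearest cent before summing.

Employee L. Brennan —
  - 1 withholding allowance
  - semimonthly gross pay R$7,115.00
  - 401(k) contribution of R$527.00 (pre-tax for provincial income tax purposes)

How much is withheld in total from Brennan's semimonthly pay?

Provincial Income Tax: taxable = R$7,115.00 − R$527.00 − 1×R$402.00 = R$6,186.00
  R$358.40 + 15.15% × (R$6,186.00 − R$3,200.00) = R$358.40 + 15.15% × R$2,986.00 = R$810.78
Retirement Security Contribution: 7.6% × R$7,115.00 = R$540.74
Total: R$810.78 + R$540.74 = R$1,351.52

R$1,351.52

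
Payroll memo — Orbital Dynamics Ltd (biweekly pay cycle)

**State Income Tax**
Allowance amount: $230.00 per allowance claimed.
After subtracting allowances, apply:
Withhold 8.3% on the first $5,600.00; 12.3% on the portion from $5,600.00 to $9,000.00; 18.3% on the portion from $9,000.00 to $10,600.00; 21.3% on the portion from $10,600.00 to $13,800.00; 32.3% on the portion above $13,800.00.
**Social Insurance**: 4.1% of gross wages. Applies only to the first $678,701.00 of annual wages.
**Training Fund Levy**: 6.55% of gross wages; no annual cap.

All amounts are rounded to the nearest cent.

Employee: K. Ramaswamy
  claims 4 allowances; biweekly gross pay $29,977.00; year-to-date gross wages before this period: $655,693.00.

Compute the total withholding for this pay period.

$9,692.23

State Income Tax: taxable = $29,977.00 − 4×$230.00 = $29,057.00
  $1,857.40 + 32.3% × ($29,057.00 − $13,800.00) = $1,857.40 + 32.3% × $15,257.00 = $6,785.41
Social Insurance: cap $678,701.00 − YTD $655,693.00 = $23,008.00 subject; 4.1% × $23,008.00 = $943.33
Training Fund Levy: 6.55% × $29,977.00 = $1,963.49
Total: $6,785.41 + $943.33 + $1,963.49 = $9,692.23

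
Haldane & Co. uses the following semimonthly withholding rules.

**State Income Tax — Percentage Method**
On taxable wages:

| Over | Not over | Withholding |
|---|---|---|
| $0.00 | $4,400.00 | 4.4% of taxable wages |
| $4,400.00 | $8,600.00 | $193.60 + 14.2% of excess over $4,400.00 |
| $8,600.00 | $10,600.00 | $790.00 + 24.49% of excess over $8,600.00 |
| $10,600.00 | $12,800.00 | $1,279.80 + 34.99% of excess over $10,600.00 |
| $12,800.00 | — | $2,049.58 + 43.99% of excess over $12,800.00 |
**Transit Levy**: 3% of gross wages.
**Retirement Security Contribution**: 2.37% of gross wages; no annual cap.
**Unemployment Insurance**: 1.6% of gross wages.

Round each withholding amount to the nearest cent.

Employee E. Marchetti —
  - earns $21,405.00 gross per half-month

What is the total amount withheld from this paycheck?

State Income Tax: taxable = $21,405.00
  $2,049.58 + 43.99% × ($21,405.00 − $12,800.00) = $2,049.58 + 43.99% × $8,605.00 = $5,834.92
Transit Levy: 3% × $21,405.00 = $642.15
Retirement Security Contribution: 2.37% × $21,405.00 = $507.30
Unemployment Insurance: 1.6% × $21,405.00 = $342.48
Total: $5,834.92 + $642.15 + $507.30 + $342.48 = $7,326.85

$7,326.85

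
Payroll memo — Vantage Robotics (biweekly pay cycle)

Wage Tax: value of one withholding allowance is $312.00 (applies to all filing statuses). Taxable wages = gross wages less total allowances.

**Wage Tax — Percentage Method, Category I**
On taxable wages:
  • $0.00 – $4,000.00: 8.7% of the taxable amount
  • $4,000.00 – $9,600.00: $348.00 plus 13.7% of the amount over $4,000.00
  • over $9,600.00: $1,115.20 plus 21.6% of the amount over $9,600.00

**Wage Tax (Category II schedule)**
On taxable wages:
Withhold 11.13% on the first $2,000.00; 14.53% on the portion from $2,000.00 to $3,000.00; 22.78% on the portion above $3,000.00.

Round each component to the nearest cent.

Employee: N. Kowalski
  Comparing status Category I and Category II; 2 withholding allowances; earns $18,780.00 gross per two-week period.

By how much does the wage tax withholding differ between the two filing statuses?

$857.14

Wage Tax (Category I): taxable = $18,780.00 − 2×$312.00 = $18,156.00
  $1,115.20 + 21.6% × ($18,156.00 − $9,600.00) = $1,115.20 + 21.6% × $8,556.00 = $2,963.30
Wage Tax (Category II): taxable = $18,780.00 − 2×$312.00 = $18,156.00
  $367.90 + 22.78% × ($18,156.00 − $3,000.00) = $367.90 + 22.78% × $15,156.00 = $3,820.44
Difference: |$2,963.30 − $3,820.44| = $857.14 (higher under Category II)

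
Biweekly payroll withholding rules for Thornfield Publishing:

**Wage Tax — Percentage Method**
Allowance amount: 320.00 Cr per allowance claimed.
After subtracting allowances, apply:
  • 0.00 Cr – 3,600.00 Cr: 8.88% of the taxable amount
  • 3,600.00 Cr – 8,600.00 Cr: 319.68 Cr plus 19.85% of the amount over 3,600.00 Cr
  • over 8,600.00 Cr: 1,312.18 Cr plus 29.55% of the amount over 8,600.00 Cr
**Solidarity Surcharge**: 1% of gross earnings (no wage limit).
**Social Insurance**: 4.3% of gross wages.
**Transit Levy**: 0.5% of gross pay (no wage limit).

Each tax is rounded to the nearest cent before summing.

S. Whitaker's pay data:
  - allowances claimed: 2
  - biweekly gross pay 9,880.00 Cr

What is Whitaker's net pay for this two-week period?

Wage Tax: taxable = 9,880.00 Cr − 2×320.00 Cr = 9,240.00 Cr
  1,312.18 Cr + 29.55% × (9,240.00 Cr − 8,600.00 Cr) = 1,312.18 Cr + 29.55% × 640.00 Cr = 1,501.30 Cr
Solidarity Surcharge: 1% × 9,880.00 Cr = 98.80 Cr
Social Insurance: 4.3% × 9,880.00 Cr = 424.84 Cr
Transit Levy: 0.5% × 9,880.00 Cr = 49.40 Cr
Total withheld: 1,501.30 Cr + 98.80 Cr + 424.84 Cr + 49.40 Cr = 2,074.34 Cr
Net pay: 9,880.00 Cr − 2,074.34 Cr = 7,805.66 Cr

7,805.66 Cr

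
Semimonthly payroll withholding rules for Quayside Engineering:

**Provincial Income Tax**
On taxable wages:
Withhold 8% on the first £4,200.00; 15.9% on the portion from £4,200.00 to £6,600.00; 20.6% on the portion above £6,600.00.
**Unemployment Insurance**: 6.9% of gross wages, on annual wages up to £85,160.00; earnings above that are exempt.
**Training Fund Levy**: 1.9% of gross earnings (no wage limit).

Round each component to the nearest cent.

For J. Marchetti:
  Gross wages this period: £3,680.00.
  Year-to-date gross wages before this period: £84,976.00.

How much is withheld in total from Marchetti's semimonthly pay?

£377.02

Provincial Income Tax: taxable = £3,680.00
  8% × £3,680.00 = £294.40
Unemployment Insurance: cap £85,160.00 − YTD £84,976.00 = £184.00 subject; 6.9% × £184.00 = £12.70
Training Fund Levy: 1.9% × £3,680.00 = £69.92
Total: £294.40 + £12.70 + £69.92 = £377.02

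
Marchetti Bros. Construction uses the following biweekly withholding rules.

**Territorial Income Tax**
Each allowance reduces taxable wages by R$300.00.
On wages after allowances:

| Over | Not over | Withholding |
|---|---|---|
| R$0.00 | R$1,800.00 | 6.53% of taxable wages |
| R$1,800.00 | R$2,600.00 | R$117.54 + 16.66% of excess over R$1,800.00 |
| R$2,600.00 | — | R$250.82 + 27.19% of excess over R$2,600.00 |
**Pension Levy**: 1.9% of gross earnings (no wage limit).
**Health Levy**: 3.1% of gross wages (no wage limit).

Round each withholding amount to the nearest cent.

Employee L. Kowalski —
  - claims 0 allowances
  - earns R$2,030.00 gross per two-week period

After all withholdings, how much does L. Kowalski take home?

Territorial Income Tax: taxable = R$2,030.00
  R$117.54 + 16.66% × (R$2,030.00 − R$1,800.00) = R$117.54 + 16.66% × R$230.00 = R$155.86
Pension Levy: 1.9% × R$2,030.00 = R$38.57
Health Levy: 3.1% × R$2,030.00 = R$62.93
Total withheld: R$155.86 + R$38.57 + R$62.93 = R$257.36
Net pay: R$2,030.00 − R$257.36 = R$1,772.64

R$1,772.64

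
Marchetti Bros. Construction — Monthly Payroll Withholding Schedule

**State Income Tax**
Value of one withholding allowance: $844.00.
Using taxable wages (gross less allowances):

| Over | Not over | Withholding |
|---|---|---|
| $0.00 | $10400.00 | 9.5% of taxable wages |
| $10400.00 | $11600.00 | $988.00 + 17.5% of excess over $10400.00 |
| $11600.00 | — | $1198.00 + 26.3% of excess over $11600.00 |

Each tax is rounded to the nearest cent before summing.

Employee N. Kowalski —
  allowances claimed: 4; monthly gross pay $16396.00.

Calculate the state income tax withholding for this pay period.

State Income Tax: taxable = $16396.00 − 4×$844.00 = $13020.00
  $1198.00 + 26.3% × ($13020.00 − $11600.00) = $1198.00 + 26.3% × $1420.00 = $1571.46

$1571.46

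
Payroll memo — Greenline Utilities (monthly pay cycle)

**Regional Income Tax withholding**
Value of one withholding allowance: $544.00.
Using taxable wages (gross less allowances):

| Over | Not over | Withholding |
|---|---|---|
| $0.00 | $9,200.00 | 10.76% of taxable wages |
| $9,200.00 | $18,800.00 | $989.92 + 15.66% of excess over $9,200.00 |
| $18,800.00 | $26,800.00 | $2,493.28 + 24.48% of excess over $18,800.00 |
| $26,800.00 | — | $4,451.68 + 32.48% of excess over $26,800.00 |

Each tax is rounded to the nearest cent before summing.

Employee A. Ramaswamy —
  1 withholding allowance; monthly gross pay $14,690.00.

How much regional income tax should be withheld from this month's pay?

Regional Income Tax: taxable = $14,690.00 − 1×$544.00 = $14,146.00
  $989.92 + 15.66% × ($14,146.00 − $9,200.00) = $989.92 + 15.66% × $4,946.00 = $1,764.46

$1,764.46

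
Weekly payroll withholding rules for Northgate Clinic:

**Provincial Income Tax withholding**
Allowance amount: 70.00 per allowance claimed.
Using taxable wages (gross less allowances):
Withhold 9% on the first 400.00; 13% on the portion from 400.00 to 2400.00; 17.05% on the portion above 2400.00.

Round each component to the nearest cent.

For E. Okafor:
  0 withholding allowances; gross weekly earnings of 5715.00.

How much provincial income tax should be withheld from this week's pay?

861.21

Provincial Income Tax: taxable = 5715.00
  296.00 + 17.05% × (5715.00 − 2400.00) = 296.00 + 17.05% × 3315.00 = 861.21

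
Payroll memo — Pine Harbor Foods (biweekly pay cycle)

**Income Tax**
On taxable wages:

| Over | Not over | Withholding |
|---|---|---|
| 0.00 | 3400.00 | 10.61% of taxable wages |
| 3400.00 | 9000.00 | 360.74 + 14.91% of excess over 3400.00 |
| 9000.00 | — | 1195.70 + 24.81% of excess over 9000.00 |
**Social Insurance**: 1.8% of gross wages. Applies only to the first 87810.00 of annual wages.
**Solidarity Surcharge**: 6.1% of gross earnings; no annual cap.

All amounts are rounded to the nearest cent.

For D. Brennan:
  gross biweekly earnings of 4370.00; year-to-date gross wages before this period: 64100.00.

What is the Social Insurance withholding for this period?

78.66

Social Insurance: 1.8% × 4370.00 = 78.66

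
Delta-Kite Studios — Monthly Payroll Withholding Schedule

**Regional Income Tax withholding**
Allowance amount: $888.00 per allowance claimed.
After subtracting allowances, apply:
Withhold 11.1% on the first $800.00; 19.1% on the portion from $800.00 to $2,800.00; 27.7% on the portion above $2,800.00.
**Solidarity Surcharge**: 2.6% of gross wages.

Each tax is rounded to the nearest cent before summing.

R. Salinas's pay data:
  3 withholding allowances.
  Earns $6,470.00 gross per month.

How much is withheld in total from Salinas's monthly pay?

Regional Income Tax: taxable = $6,470.00 − 3×$888.00 = $3,806.00
  $470.80 + 27.7% × ($3,806.00 − $2,800.00) = $470.80 + 27.7% × $1,006.00 = $749.46
Solidarity Surcharge: 2.6% × $6,470.00 = $168.22
Total: $749.46 + $168.22 = $917.68

$917.68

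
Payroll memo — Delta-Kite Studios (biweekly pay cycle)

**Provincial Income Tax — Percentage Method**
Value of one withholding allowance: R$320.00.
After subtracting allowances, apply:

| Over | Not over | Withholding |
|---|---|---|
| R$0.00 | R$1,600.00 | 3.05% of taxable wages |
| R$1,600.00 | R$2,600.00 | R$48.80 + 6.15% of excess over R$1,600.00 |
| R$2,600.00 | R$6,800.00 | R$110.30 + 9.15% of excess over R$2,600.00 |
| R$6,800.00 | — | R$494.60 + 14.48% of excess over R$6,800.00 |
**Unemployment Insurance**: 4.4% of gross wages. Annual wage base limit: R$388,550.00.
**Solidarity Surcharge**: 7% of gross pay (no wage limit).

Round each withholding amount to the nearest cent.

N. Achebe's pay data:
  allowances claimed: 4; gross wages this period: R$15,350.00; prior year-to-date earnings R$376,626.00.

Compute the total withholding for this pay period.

R$3,146.46

Provincial Income Tax: taxable = R$15,350.00 − 4×R$320.00 = R$14,070.00
  R$494.60 + 14.48% × (R$14,070.00 − R$6,800.00) = R$494.60 + 14.48% × R$7,270.00 = R$1,547.30
Unemployment Insurance: cap R$388,550.00 − YTD R$376,626.00 = R$11,924.00 subject; 4.4% × R$11,924.00 = R$524.66
Solidarity Surcharge: 7% × R$15,350.00 = R$1,074.50
Total: R$1,547.30 + R$524.66 + R$1,074.50 = R$3,146.46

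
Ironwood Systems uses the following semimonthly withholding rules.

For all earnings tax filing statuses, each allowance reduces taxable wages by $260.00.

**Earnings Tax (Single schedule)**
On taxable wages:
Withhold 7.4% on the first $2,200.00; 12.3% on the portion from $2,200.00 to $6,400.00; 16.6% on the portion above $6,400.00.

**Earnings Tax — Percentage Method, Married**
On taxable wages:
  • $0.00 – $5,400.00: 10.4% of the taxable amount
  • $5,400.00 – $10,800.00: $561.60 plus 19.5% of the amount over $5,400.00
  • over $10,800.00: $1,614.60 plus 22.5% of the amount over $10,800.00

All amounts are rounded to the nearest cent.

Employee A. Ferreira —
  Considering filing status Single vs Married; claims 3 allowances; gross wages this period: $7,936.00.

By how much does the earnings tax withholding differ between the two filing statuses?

Earnings Tax (Single): taxable = $7,936.00 − 3×$260.00 = $7,156.00
  $679.40 + 16.6% × ($7,156.00 − $6,400.00) = $679.40 + 16.6% × $756.00 = $804.90
Earnings Tax (Married): taxable = $7,936.00 − 3×$260.00 = $7,156.00
  $561.60 + 19.5% × ($7,156.00 − $5,400.00) = $561.60 + 19.5% × $1,756.00 = $904.02
Difference: |$804.90 − $904.02| = $99.12 (higher under Married)

$99.12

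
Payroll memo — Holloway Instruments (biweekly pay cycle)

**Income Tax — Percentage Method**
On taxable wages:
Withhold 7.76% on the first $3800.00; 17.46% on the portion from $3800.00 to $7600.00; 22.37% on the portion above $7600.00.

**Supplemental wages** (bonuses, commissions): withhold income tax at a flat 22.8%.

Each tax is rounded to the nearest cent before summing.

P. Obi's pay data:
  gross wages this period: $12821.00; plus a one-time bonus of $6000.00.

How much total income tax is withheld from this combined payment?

Income Tax: taxable = $12821.00
  $958.36 + 22.37% × ($12821.00 − $7600.00) = $958.36 + 22.37% × $5221.00 = $2126.30
Supplemental (22.8% flat on bonus): 22.8% × $6000.00 = $1368.00
Total income tax: $2126.30 + $1368.00 = $3494.30

$3494.30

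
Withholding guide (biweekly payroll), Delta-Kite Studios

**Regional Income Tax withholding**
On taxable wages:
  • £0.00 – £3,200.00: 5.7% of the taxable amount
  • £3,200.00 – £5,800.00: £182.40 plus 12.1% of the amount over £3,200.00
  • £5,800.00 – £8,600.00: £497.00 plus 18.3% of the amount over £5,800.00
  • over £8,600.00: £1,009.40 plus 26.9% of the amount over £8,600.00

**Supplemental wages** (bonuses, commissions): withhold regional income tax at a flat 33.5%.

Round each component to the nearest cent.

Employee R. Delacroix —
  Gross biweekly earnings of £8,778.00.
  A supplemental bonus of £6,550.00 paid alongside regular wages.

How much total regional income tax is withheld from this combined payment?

£3,251.53

Regional Income Tax: taxable = £8,778.00
  £1,009.40 + 26.9% × (£8,778.00 − £8,600.00) = £1,009.40 + 26.9% × £178.00 = £1,057.28
Supplemental (33.5% flat on bonus): 33.5% × £6,550.00 = £2,194.25
Total regional income tax: £1,057.28 + £2,194.25 = £3,251.53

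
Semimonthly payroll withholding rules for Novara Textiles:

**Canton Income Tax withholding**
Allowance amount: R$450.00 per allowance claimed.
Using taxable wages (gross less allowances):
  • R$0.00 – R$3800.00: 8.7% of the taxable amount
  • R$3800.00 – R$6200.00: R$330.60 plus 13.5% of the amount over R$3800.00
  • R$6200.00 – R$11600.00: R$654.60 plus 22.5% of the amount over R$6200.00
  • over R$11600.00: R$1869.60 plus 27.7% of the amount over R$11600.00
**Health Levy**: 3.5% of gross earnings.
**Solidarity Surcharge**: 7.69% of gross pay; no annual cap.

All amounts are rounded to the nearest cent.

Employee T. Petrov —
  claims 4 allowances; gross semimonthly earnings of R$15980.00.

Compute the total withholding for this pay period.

Canton Income Tax: taxable = R$15980.00 − 4×R$450.00 = R$14180.00
  R$1869.60 + 27.7% × (R$14180.00 − R$11600.00) = R$1869.60 + 27.7% × R$2580.00 = R$2584.26
Health Levy: 3.5% × R$15980.00 = R$559.30
Solidarity Surcharge: 7.69% × R$15980.00 = R$1228.86
Total: R$2584.26 + R$559.30 + R$1228.86 = R$4372.42

R$4372.42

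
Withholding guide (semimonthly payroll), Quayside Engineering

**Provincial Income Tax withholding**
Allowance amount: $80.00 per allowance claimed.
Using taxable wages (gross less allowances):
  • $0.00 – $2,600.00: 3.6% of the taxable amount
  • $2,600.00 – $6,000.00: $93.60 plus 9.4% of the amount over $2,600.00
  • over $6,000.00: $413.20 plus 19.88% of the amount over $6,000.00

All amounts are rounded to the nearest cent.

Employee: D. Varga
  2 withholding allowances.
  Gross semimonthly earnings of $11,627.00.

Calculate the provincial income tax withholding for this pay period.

$1,500.04

Provincial Income Tax: taxable = $11,627.00 − 2×$80.00 = $11,467.00
  $413.20 + 19.88% × ($11,467.00 − $6,000.00) = $413.20 + 19.88% × $5,467.00 = $1,500.04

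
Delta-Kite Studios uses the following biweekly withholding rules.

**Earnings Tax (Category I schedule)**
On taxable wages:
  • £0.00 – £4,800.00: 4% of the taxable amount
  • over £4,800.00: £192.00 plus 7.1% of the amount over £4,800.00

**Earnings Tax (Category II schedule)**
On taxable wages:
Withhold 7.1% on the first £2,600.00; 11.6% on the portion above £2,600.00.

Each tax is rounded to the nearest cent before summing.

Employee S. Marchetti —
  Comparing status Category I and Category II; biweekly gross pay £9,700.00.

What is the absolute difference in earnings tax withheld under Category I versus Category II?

Earnings Tax (Category I): taxable = £9,700.00
  £192.00 + 7.1% × (£9,700.00 − £4,800.00) = £192.00 + 7.1% × £4,900.00 = £539.90
Earnings Tax (Category II): taxable = £9,700.00
  £184.60 + 11.6% × (£9,700.00 − £2,600.00) = £184.60 + 11.6% × £7,100.00 = £1,008.20
Difference: |£539.90 − £1,008.20| = £468.30 (higher under Category II)

£468.30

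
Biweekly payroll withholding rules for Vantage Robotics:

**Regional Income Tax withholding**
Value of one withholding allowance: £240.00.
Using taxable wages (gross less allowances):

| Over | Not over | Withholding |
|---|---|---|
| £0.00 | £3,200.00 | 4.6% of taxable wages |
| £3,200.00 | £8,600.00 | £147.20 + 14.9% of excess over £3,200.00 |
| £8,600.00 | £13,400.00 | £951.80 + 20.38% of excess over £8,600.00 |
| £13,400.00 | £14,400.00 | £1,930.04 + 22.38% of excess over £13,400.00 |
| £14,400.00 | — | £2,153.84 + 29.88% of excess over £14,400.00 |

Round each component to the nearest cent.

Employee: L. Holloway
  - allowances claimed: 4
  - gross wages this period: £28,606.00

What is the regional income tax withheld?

Regional Income Tax: taxable = £28,606.00 − 4×£240.00 = £27,646.00
  £2,153.84 + 29.88% × (£27,646.00 − £14,400.00) = £2,153.84 + 29.88% × £13,246.00 = £6,111.74

£6,111.74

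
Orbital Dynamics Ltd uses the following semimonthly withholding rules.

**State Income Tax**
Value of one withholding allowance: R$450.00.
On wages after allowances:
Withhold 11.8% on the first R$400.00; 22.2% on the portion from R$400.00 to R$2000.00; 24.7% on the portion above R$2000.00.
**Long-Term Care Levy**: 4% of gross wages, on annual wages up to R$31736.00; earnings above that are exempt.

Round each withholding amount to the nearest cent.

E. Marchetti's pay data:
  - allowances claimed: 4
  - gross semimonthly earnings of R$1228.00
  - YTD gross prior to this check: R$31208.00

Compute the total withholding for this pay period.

R$21.12

State Income Tax: taxable = R$1228.00 − 4×R$450.00 = R$-572.00
  Taxable ≤ 0 → R$0.00
Long-Term Care Levy: cap R$31736.00 − YTD R$31208.00 = R$528.00 subject; 4% × R$528.00 = R$21.12
Total: R$0.00 + R$21.12 = R$21.12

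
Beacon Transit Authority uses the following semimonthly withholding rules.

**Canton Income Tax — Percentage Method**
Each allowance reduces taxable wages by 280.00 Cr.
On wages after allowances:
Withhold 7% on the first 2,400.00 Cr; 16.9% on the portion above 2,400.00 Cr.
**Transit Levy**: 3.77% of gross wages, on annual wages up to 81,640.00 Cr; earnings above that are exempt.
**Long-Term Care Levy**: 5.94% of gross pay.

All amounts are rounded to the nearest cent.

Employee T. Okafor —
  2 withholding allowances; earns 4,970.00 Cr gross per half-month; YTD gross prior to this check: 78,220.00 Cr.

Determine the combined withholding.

931.84 Cr

Canton Income Tax: taxable = 4,970.00 Cr − 2×280.00 Cr = 4,410.00 Cr
  168.00 Cr + 16.9% × (4,410.00 Cr − 2,400.00 Cr) = 168.00 Cr + 16.9% × 2,010.00 Cr = 507.69 Cr
Transit Levy: cap 81,640.00 Cr − YTD 78,220.00 Cr = 3,420.00 Cr subject; 3.77% × 3,420.00 Cr = 128.93 Cr
Long-Term Care Levy: 5.94% × 4,970.00 Cr = 295.22 Cr
Total: 507.69 Cr + 128.93 Cr + 295.22 Cr = 931.84 Cr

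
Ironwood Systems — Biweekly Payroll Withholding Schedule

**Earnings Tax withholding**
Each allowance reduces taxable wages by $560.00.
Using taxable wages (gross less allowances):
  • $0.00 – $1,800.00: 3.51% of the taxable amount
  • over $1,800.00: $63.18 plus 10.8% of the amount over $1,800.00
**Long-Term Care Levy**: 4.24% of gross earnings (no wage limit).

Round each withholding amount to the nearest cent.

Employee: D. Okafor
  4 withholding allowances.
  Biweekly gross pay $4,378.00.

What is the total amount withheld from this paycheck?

Earnings Tax: taxable = $4,378.00 − 4×$560.00 = $2,138.00
  $63.18 + 10.8% × ($2,138.00 − $1,800.00) = $63.18 + 10.8% × $338.00 = $99.68
Long-Term Care Levy: 4.24% × $4,378.00 = $185.63
Total: $99.68 + $185.63 = $285.31

$285.31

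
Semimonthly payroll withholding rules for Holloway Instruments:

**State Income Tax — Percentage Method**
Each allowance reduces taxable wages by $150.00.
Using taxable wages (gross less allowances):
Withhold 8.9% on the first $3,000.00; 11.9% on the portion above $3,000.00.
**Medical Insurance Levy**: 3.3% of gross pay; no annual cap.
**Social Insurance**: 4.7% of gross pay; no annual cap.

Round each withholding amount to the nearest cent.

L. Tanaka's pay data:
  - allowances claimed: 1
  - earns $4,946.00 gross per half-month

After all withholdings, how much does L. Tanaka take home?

State Income Tax: taxable = $4,946.00 − 1×$150.00 = $4,796.00
  $267.00 + 11.9% × ($4,796.00 − $3,000.00) = $267.00 + 11.9% × $1,796.00 = $480.72
Medical Insurance Levy: 3.3% × $4,946.00 = $163.22
Social Insurance: 4.7% × $4,946.00 = $232.46
Total withheld: $480.72 + $163.22 + $232.46 = $876.40
Net pay: $4,946.00 − $876.40 = $4,069.60

$4,069.60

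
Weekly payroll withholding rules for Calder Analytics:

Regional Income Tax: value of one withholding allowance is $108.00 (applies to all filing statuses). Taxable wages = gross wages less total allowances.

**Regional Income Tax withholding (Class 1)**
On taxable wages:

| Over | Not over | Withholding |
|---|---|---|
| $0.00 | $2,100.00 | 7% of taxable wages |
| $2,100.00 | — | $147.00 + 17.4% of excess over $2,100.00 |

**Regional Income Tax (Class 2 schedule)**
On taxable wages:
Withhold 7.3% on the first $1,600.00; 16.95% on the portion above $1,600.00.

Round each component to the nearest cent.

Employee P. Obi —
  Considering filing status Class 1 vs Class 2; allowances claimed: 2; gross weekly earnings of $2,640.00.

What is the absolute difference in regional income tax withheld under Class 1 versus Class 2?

Regional Income Tax (Class 1): taxable = $2,640.00 − 2×$108.00 = $2,424.00
  $147.00 + 17.4% × ($2,424.00 − $2,100.00) = $147.00 + 17.4% × $324.00 = $203.38
Regional Income Tax (Class 2): taxable = $2,640.00 − 2×$108.00 = $2,424.00
  $116.80 + 16.95% × ($2,424.00 − $1,600.00) = $116.80 + 16.95% × $824.00 = $256.47
Difference: |$203.38 − $256.47| = $53.09 (higher under Class 2)

$53.09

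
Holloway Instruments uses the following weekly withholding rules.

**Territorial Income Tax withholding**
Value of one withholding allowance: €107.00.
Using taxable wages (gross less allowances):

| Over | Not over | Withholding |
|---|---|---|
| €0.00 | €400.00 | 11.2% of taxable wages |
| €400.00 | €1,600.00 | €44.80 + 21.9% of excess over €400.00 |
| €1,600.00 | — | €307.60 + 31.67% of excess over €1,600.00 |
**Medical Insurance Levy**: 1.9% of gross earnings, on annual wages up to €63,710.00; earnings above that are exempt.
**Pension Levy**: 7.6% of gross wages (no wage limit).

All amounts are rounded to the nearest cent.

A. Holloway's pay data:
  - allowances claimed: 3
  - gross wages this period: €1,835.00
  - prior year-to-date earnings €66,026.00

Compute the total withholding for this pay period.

Territorial Income Tax: taxable = €1,835.00 − 3×€107.00 = €1,514.00
  €44.80 + 21.9% × (€1,514.00 − €400.00) = €44.80 + 21.9% × €1,114.00 = €288.77
Medical Insurance Levy: YTD €66,026.00 ≥ cap €63,710.00 → €0.00
Pension Levy: 7.6% × €1,835.00 = €139.46
Total: €288.77 + €0.00 + €139.46 = €428.23

€428.23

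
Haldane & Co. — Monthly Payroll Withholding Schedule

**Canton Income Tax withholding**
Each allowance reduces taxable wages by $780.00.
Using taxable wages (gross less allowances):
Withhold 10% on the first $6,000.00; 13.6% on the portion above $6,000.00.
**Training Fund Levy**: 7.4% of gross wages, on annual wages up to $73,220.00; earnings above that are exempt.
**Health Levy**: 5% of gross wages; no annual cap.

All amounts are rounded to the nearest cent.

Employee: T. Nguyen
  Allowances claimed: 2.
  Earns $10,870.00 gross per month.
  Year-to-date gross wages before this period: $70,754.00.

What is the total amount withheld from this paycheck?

Canton Income Tax: taxable = $10,870.00 − 2×$780.00 = $9,310.00
  $600.00 + 13.6% × ($9,310.00 − $6,000.00) = $600.00 + 13.6% × $3,310.00 = $1,050.16
Training Fund Levy: cap $73,220.00 − YTD $70,754.00 = $2,466.00 subject; 7.4% × $2,466.00 = $182.48
Health Levy: 5% × $10,870.00 = $543.50
Total: $1,050.16 + $182.48 + $543.50 = $1,776.14

$1,776.14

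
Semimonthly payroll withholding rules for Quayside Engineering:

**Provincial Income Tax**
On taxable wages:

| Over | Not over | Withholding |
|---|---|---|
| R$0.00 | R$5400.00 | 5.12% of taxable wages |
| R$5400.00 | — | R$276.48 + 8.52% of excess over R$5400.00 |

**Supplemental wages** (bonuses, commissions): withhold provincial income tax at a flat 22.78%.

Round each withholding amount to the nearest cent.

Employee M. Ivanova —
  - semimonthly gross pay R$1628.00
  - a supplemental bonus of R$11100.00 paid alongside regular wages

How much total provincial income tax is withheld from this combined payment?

R$2611.93

Provincial Income Tax: taxable = R$1628.00
  5.12% × R$1628.00 = R$83.35
Supplemental (22.78% flat on bonus): 22.78% × R$11100.00 = R$2528.58
Total provincial income tax: R$83.35 + R$2528.58 = R$2611.93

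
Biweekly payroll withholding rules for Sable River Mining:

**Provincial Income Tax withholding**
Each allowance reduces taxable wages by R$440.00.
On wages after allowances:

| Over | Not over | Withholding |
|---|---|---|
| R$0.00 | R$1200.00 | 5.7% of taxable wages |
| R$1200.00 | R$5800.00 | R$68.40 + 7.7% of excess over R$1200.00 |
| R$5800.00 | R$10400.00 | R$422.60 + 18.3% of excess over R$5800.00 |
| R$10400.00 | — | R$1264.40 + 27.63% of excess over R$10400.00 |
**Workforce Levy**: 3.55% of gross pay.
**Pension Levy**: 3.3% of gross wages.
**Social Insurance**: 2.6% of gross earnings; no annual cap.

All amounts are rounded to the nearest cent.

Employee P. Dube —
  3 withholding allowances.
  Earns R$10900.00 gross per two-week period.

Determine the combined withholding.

Provincial Income Tax: taxable = R$10900.00 − 3×R$440.00 = R$9580.00
  R$422.60 + 18.3% × (R$9580.00 − R$5800.00) = R$422.60 + 18.3% × R$3780.00 = R$1114.34
Workforce Levy: 3.55% × R$10900.00 = R$386.95
Pension Levy: 3.3% × R$10900.00 = R$359.70
Social Insurance: 2.6% × R$10900.00 = R$283.40
Total: R$1114.34 + R$386.95 + R$359.70 + R$283.40 = R$2144.39

R$2144.39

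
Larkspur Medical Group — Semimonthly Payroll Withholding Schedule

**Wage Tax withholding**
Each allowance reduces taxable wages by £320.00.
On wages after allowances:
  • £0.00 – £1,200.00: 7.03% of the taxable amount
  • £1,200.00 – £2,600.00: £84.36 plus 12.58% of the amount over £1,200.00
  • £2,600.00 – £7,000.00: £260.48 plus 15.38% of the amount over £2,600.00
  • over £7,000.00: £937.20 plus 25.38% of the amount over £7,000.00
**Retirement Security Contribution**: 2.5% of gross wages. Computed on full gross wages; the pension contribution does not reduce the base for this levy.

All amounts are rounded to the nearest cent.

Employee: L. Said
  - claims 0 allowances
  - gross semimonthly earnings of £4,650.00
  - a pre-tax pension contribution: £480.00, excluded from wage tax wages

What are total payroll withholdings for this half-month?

Wage Tax: taxable = £4,650.00 − £480.00 = £4,170.00
  £260.48 + 15.38% × (£4,170.00 − £2,600.00) = £260.48 + 15.38% × £1,570.00 = £501.95
Retirement Security Contribution: 2.5% × £4,650.00 = £116.25
Total: £501.95 + £116.25 = £618.20

£618.20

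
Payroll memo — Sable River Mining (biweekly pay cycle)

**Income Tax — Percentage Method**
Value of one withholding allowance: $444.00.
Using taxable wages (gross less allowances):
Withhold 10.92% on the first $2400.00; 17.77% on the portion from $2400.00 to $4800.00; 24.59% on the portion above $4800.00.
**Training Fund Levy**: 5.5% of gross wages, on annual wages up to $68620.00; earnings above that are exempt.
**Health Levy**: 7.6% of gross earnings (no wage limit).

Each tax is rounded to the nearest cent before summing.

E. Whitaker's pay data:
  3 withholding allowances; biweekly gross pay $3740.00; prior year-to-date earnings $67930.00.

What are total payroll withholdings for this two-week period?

Income Tax: taxable = $3740.00 − 3×$444.00 = $2408.00
  $262.08 + 17.77% × ($2408.00 − $2400.00) = $262.08 + 17.77% × $8.00 = $263.50
Training Fund Levy: cap $68620.00 − YTD $67930.00 = $690.00 subject; 5.5% × $690.00 = $37.95
Health Levy: 7.6% × $3740.00 = $284.24
Total: $263.50 + $37.95 + $284.24 = $585.69

$585.69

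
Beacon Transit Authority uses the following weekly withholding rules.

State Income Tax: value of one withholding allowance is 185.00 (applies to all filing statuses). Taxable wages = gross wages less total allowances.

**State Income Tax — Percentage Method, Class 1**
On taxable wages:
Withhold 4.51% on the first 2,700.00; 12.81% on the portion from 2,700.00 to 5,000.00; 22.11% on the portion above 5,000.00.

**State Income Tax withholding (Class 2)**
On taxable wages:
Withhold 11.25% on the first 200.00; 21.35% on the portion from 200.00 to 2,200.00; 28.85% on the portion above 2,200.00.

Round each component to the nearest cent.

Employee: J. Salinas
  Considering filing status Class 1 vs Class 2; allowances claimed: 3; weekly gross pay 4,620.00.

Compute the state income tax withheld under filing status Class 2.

State Income Tax (Class 2): taxable = 4,620.00 − 3×185.00 = 4,065.00
  449.50 + 28.85% × (4,065.00 − 2,200.00) = 449.50 + 28.85% × 1,865.00 = 987.55

987.55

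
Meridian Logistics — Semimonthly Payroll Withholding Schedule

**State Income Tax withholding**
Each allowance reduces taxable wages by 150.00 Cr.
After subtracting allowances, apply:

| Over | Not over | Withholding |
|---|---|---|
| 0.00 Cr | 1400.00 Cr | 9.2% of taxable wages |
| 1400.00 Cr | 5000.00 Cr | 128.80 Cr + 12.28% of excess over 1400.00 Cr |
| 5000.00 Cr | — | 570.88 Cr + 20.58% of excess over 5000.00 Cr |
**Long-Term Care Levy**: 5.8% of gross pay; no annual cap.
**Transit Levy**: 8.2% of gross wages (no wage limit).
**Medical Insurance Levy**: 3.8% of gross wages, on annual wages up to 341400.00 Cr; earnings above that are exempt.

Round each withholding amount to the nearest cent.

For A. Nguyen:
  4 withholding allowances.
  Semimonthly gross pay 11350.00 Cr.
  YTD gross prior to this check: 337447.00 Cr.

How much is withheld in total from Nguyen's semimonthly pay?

3493.44 Cr

State Income Tax: taxable = 11350.00 Cr − 4×150.00 Cr = 10750.00 Cr
  570.88 Cr + 20.58% × (10750.00 Cr − 5000.00 Cr) = 570.88 Cr + 20.58% × 5750.00 Cr = 1754.23 Cr
Long-Term Care Levy: 5.8% × 11350.00 Cr = 658.30 Cr
Transit Levy: 8.2% × 11350.00 Cr = 930.70 Cr
Medical Insurance Levy: cap 341400.00 Cr − YTD 337447.00 Cr = 3953.00 Cr subject; 3.8% × 3953.00 Cr = 150.21 Cr
Total: 1754.23 Cr + 658.30 Cr + 930.70 Cr + 150.21 Cr = 3493.44 Cr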